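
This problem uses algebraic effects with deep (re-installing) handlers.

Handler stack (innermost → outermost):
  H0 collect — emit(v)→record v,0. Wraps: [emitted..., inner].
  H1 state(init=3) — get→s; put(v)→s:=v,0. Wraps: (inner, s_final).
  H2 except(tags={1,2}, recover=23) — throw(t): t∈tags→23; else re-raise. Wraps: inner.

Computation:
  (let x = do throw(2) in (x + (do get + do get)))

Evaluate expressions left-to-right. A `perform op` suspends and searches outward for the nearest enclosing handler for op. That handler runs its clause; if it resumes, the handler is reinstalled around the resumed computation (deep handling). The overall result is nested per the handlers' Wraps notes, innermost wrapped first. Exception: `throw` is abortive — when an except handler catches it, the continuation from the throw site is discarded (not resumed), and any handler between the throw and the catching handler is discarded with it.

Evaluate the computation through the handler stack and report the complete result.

Working:
throw(2) @ H2 caught ⇒ 23
= 23

Answer: 23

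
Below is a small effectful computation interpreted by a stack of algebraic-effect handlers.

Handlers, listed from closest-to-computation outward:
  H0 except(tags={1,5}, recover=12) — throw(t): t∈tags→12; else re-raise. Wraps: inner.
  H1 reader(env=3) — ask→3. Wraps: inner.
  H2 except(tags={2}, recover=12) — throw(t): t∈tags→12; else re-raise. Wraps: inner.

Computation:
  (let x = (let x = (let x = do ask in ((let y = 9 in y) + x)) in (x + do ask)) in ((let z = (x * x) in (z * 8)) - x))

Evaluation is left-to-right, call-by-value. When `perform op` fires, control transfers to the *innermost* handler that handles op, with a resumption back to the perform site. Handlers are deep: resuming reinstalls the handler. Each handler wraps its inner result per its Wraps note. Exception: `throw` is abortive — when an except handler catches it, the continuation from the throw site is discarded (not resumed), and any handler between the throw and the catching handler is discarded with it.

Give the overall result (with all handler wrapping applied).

Evaluation trace:
ask @ H1 ⇒ 3
ask @ H1 ⇒ 3
H0 returns 1785
H1 returns 1785
H2 returns 1785
= 1785

Answer: 1785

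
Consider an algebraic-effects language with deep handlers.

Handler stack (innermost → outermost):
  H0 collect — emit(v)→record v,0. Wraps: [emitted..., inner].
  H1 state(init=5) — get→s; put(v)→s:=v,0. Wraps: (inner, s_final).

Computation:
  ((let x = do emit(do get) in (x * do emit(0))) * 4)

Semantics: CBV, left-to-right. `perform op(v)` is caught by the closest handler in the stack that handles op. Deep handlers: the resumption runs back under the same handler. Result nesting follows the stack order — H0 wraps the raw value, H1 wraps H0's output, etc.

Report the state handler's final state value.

Evaluation trace:
get @ H1 ⇒ 5
emit(5) @ H0 ⇒ out+=5
emit(0) @ H0 ⇒ out+=0
H0 returns [5, 0, 0]
H1 returns ([5, 0, 0], 5)
= ([5, 0, 0], 5)

Answer: 5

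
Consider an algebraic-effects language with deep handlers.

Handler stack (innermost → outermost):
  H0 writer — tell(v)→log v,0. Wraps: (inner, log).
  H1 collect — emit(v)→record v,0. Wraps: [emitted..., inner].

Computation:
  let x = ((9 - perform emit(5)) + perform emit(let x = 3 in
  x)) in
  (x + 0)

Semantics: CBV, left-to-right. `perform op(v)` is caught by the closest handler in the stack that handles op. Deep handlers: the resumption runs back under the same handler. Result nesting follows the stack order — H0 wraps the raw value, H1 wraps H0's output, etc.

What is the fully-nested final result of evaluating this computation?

Evaluation trace:
emit(5) @ H1 ⇒ out+=5
emit(3) @ H1 ⇒ out+=3
H0 returns (9, ())
H1 returns [5, 3, (9, ())]
= [5, 3, (9, ())]

Answer: [5, 3, (9, ())]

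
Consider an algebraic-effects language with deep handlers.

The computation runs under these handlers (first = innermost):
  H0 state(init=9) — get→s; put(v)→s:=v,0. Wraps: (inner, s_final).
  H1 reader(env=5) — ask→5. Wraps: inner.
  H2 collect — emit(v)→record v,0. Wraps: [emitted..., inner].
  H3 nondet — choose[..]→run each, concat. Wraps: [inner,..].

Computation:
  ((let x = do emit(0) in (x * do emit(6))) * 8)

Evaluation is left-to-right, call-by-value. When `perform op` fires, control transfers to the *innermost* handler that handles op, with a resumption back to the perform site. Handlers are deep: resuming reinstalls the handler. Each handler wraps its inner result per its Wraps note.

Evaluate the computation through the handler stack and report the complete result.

Answer: [[0, 6, (0, 9)]]

Evaluation trace:
emit(0) @ H2 ⇒ out+=0
emit(6) @ H2 ⇒ out+=6
H0 returns (0, 9)
H1 returns (0, 9)
H2 returns [0, 6, (0, 9)]
H3 returns [[0, 6, (0, 9)]]
= [[0, 6, (0, 9)]]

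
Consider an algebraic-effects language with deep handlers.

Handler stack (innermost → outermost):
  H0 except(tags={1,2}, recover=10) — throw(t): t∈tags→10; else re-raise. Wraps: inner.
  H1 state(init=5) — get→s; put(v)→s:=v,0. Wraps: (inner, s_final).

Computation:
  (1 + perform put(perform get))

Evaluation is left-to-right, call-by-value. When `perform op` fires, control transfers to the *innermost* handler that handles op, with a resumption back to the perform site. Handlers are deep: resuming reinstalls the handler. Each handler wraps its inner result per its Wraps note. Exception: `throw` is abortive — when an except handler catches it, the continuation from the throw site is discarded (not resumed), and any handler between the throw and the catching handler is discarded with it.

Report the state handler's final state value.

Working:
get @ H1 ⇒ 5
put(5) @ H1 ⇒ s:=5
H0 returns 1
H1 returns (1, 5)
= (1, 5)

Answer: 5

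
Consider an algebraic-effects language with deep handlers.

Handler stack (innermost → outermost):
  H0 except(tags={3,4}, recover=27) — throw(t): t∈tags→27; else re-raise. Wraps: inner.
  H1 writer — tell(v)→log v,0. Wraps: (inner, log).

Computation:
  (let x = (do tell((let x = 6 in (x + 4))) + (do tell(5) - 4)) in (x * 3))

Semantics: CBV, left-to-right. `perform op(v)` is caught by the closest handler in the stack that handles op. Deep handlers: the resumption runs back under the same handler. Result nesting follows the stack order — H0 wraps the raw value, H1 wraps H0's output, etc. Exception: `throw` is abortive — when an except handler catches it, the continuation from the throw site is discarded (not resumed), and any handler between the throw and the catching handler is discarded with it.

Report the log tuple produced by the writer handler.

Answer: (10, 5)

Working:
tell(10) @ H1 ⇒ log+=10
tell(5) @ H1 ⇒ log+=5
H0 returns -12
H1 returns (-12, (10, 5))
= (-12, (10, 5))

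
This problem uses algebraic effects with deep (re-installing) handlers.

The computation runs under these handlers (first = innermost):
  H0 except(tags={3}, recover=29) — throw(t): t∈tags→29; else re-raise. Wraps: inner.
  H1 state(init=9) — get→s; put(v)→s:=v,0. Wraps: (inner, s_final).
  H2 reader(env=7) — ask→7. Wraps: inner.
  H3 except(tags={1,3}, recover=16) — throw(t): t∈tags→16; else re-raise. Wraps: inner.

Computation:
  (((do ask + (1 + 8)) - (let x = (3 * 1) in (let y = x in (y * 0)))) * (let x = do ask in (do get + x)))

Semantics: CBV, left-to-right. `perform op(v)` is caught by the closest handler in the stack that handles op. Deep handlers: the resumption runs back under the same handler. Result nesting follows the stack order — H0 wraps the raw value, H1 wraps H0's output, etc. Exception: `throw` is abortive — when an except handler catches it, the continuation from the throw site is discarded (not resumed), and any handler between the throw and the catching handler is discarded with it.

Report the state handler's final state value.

Answer: 9

Evaluation trace:
ask @ H2 ⇒ 7
ask @ H2 ⇒ 7
get @ H1 ⇒ 9
H0 returns 256
H1 returns (256, 9)
H2 returns (256, 9)
H3 returns (256, 9)
= (256, 9)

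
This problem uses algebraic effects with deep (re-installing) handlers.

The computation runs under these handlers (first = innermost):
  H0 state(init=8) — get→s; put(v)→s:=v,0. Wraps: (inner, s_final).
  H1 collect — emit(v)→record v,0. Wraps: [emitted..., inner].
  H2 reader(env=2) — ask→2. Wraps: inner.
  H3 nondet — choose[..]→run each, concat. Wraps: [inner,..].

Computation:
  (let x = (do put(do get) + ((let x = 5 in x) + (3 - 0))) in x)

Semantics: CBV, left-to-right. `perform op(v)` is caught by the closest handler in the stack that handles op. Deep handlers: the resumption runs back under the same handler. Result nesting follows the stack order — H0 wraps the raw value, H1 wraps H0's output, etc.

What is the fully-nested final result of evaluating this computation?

Working:
get @ H0 ⇒ 8
put(8) @ H0 ⇒ s:=8
H0 returns (8, 8)
H1 returns [(8, 8)]
H2 returns [(8, 8)]
H3 returns [[(8, 8)]]
= [[(8, 8)]]

Answer: [[(8, 8)]]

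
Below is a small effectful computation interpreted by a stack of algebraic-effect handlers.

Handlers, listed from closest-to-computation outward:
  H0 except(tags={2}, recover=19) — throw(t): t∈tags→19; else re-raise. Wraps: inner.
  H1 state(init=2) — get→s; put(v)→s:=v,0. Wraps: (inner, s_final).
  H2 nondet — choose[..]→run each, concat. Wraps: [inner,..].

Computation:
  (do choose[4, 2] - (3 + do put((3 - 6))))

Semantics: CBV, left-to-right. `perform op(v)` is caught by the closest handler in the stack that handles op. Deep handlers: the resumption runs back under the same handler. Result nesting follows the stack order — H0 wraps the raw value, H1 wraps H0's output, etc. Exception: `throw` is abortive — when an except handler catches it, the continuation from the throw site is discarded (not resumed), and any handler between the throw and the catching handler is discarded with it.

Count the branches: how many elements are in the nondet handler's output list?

Answer: 2

Working:
choose[4, 2] @ H2
  branch[0] choose=4:
    put(-3) @ H1 ⇒ s:=-3
    H0 returns 1
    H1 returns (1, -3)
    H2 returns [(1, -3)]
  branch[1] choose=2:
    put(-3) @ H1 ⇒ s:=-3
    H0 returns -1
    H1 returns (-1, -3)
    H2 returns [(-1, -3)]
= [(1, -3), (-1, -3)]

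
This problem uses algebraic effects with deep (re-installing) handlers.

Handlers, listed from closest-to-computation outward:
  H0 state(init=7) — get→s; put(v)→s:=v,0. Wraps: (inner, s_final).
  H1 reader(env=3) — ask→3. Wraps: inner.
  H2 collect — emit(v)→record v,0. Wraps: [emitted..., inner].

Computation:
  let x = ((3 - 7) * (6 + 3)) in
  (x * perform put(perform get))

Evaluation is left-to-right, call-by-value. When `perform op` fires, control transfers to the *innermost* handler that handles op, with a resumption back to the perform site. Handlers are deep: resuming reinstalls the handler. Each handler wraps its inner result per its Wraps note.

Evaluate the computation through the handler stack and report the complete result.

Step-by-step:
get @ H0 ⇒ 7
put(7) @ H0 ⇒ s:=7
H0 returns (0, 7)
H1 returns (0, 7)
H2 returns [(0, 7)]
= [(0, 7)]

Answer: [(0, 7)]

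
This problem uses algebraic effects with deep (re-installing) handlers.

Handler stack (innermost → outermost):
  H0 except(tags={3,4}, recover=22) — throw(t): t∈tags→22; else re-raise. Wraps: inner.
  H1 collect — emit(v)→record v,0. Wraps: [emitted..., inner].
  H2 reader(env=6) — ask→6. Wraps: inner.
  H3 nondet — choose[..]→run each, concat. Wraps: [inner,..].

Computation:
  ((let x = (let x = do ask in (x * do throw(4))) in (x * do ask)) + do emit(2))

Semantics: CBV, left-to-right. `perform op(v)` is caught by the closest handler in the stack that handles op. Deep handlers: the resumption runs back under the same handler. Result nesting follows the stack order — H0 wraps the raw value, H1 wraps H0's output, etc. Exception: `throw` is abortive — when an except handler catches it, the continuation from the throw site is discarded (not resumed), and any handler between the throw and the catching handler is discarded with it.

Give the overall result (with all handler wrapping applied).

Evaluation trace:
ask @ H2 ⇒ 6
throw(4) @ H0 caught ⇒ 22
H1 returns [22]
H2 returns [22]
H3 returns [[22]]
= [[22]]

Answer: [[22]]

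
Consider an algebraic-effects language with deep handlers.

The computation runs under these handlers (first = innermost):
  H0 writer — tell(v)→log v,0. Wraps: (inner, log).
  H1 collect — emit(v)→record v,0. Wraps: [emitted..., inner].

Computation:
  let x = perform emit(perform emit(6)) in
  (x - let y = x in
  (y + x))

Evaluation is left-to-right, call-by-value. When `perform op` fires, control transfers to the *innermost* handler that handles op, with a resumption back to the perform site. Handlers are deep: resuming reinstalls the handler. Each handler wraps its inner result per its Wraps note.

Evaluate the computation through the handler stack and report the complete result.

Answer: [6, 0, (0, ())]

Evaluation trace:
emit(6) @ H1 ⇒ out+=6
emit(0) @ H1 ⇒ out+=0
H0 returns (0, ())
H1 returns [6, 0, (0, ())]
= [6, 0, (0, ())]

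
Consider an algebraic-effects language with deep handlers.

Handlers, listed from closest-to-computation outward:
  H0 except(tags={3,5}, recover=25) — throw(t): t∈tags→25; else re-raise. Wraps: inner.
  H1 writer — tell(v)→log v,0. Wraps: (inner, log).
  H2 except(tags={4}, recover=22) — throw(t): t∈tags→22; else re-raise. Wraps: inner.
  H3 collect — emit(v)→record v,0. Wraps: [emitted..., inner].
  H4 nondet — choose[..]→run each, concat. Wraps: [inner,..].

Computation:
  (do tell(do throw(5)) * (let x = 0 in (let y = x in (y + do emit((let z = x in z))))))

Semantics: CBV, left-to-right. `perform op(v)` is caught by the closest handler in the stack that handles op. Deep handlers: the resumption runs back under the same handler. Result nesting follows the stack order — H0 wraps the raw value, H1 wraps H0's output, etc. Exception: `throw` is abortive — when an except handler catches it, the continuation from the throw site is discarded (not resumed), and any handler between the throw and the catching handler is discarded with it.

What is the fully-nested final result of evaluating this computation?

Answer: [[(25, ())]]

Step-by-step:
throw(5) @ H0 caught ⇒ 25
H1 returns (25, ())
H2 returns (25, ())
H3 returns [(25, ())]
H4 returns [[(25, ())]]
= [[(25, ())]]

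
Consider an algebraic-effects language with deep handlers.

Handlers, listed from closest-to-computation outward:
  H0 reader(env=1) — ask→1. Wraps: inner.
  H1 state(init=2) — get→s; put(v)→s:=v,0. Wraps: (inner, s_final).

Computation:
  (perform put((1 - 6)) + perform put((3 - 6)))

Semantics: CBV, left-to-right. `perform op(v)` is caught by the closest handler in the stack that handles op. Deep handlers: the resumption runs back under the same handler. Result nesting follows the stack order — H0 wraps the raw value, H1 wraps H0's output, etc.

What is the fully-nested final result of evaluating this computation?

Answer: (0, -3)

Evaluation trace:
put(-5) @ H1 ⇒ s:=-5
put(-3) @ H1 ⇒ s:=-3
H0 returns 0
H1 returns (0, -3)
= (0, -3)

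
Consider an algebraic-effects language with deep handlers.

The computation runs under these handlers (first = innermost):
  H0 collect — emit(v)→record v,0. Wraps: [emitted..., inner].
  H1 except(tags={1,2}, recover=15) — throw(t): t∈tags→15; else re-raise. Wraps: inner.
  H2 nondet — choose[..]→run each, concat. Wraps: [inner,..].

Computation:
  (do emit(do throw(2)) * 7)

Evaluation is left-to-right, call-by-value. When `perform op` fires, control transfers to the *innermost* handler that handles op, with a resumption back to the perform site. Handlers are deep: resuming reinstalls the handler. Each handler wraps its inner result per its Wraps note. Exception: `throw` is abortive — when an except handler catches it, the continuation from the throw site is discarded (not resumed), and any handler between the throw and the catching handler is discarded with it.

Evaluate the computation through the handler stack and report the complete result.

Answer: [15]

Evaluation trace:
throw(2) @ H1 caught ⇒ 15
H2 returns [15]
= [15]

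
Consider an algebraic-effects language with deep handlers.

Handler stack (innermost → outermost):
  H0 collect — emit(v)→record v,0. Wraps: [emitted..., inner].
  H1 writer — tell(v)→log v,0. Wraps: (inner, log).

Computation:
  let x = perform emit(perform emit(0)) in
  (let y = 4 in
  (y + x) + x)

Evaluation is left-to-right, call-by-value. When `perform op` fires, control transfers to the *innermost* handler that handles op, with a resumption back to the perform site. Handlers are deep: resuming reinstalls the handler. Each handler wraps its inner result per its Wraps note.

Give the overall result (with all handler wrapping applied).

Answer: ([0, 0, 4], ())

Step-by-step:
emit(0) @ H0 ⇒ out+=0
emit(0) @ H0 ⇒ out+=0
H0 returns [0, 0, 4]
H1 returns ([0, 0, 4], ())
= ([0, 0, 4], ())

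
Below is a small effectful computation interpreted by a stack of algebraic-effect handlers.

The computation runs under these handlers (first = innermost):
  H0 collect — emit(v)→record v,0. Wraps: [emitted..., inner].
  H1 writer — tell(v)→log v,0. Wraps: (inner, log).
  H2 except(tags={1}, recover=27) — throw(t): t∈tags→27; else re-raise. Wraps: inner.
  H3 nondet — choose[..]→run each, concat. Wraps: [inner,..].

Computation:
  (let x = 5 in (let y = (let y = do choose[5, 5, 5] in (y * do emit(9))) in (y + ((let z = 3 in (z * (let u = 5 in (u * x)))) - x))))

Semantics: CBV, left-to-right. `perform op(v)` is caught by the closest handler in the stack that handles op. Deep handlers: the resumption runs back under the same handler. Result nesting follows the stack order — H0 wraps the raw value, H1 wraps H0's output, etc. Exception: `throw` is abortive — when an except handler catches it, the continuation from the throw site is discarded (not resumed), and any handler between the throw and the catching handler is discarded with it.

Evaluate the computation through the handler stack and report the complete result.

Answer: [([9, 70], ()), ([9, 70], ()), ([9, 70], ())]

Evaluation trace:
choose[5, 5, 5] @ H3
  branch[0] choose=5:
    emit(9) @ H0 ⇒ out+=9
    H0 returns [9, 70]
    H1 returns ([9, 70], ())
    H2 returns ([9, 70], ())
    H3 returns [([9, 70], ())]
  branch[1] choose=5:
    emit(9) @ H0 ⇒ out+=9
    H0 returns [9, 70]
    H1 returns ([9, 70], ())
    H2 returns ([9, 70], ())
    H3 returns [([9, 70], ())]
  branch[2] choose=5:
    emit(9) @ H0 ⇒ out+=9
    H0 returns [9, 70]
    H1 returns ([9, 70], ())
    H2 returns ([9, 70], ())
    H3 returns [([9, 70], ())]
= [([9, 70], ()), ([9, 70], ()), ([9, 70], ())]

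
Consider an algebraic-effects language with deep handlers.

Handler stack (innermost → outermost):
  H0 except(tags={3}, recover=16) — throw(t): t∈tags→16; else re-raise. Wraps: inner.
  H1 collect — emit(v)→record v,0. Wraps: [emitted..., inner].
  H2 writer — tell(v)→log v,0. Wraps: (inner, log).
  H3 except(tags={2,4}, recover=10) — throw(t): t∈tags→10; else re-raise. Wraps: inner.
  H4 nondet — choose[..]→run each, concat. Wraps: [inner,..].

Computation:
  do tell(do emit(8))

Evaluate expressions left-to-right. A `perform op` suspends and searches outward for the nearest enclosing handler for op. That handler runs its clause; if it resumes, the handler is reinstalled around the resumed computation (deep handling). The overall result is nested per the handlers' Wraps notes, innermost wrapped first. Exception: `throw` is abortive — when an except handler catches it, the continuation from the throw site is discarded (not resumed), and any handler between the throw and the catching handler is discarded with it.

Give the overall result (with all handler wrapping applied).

Step-by-step:
emit(8) @ H1 ⇒ out+=8
tell(0) @ H2 ⇒ log+=0
H0 returns 0
H1 returns [8, 0]
H2 returns ([8, 0], (0))
H3 returns ([8, 0], (0))
H4 returns [([8, 0], (0))]
= [([8, 0], (0))]

Answer: [([8, 0], (0))]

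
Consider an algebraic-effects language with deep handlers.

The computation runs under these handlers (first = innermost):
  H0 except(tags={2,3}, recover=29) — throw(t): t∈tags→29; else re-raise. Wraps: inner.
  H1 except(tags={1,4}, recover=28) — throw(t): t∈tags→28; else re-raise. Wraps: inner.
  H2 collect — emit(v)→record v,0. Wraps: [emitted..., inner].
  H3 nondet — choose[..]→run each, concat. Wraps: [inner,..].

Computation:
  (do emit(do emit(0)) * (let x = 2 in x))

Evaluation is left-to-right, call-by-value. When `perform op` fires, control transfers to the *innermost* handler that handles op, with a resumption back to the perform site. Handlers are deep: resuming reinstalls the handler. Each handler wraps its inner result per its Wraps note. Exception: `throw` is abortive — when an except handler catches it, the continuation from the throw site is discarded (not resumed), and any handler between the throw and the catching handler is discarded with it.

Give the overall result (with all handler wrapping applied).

Evaluation trace:
emit(0) @ H2 ⇒ out+=0
emit(0) @ H2 ⇒ out+=0
H0 returns 0
H1 returns 0
H2 returns [0, 0, 0]
H3 returns [[0, 0, 0]]
= [[0, 0, 0]]

Answer: [[0, 0, 0]]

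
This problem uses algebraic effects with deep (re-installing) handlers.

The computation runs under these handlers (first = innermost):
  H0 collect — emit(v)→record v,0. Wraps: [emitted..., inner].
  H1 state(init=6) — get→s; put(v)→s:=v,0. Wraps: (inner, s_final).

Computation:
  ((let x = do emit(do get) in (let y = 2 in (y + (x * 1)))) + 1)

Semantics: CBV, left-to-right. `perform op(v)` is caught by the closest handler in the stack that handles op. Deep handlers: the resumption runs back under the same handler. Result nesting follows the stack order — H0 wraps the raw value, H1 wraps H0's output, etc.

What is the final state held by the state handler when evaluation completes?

Answer: 6

Working:
get @ H1 ⇒ 6
emit(6) @ H0 ⇒ out+=6
H0 returns [6, 3]
H1 returns ([6, 3], 6)
= ([6, 3], 6)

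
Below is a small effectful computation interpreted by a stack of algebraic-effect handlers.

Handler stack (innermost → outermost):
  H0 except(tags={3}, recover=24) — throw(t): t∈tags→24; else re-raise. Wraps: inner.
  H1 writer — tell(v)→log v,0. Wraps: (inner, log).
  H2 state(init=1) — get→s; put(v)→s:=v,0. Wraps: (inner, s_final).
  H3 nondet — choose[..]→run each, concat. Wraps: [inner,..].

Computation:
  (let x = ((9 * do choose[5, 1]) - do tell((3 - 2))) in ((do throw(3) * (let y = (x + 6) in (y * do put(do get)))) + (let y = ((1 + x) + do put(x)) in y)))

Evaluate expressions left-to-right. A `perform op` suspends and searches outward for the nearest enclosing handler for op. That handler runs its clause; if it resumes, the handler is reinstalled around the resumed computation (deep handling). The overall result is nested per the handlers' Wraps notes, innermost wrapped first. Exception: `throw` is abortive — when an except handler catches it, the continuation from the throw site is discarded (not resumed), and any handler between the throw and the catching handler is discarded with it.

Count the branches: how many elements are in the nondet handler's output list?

Answer: 2

Working:
choose[5, 1] @ H3
  branch[0] choose=5:
    tell(1) @ H1 ⇒ log+=1
    throw(3) @ H0 caught ⇒ 24
    H1 returns (24, (1))
    H2 returns ((24, (1)), 1)
    H3 returns [((24, (1)), 1)]
  branch[1] choose=1:
    tell(1) @ H1 ⇒ log+=1
    throw(3) @ H0 caught ⇒ 24
    H1 returns (24, (1))
    H2 returns ((24, (1)), 1)
    H3 returns [((24, (1)), 1)]
= [((24, (1)), 1), ((24, (1)), 1)]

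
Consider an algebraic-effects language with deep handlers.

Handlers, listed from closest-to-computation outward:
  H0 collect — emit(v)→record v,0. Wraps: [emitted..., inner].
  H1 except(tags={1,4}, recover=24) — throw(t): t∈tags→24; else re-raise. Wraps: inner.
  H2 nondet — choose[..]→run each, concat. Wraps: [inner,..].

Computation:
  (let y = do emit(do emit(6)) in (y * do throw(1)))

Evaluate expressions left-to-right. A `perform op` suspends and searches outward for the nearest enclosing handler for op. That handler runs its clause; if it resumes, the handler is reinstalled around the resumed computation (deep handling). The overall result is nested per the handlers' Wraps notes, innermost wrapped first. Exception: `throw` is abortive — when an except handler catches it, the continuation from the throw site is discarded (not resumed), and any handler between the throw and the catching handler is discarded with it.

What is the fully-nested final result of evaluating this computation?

Evaluation trace:
emit(6) @ H0 ⇒ out+=6
emit(0) @ H0 ⇒ out+=0
throw(1) @ H1 caught ⇒ 24
H2 returns [24]
= [24]

Answer: [24]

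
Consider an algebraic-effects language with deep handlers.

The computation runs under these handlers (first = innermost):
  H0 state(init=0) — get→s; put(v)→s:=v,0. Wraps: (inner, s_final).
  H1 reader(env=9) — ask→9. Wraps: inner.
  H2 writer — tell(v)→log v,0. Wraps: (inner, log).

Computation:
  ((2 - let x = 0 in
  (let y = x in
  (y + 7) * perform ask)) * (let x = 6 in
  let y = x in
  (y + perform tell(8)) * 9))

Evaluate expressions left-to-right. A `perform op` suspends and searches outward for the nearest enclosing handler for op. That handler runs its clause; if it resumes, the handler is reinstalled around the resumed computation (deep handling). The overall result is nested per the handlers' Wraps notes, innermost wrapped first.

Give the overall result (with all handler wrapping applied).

Working:
ask @ H1 ⇒ 9
tell(8) @ H2 ⇒ log+=8
H0 returns (-3294, 0)
H1 returns (-3294, 0)
H2 returns ((-3294, 0), (8))
= ((-3294, 0), (8))

Answer: ((-3294, 0), (8))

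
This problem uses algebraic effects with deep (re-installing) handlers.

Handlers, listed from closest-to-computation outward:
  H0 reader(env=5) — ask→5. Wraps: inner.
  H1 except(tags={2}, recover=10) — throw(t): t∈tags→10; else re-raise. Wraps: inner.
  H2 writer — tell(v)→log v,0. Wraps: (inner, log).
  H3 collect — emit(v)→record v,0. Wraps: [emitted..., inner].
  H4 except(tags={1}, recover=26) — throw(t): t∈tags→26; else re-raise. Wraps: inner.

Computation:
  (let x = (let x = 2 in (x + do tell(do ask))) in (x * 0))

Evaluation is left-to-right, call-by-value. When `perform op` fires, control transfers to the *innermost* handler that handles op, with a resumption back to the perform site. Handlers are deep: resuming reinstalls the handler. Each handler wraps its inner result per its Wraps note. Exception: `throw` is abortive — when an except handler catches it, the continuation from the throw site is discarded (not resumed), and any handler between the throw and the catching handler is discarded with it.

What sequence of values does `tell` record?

Answer: (5)

Working:
ask @ H0 ⇒ 5
tell(5) @ H2 ⇒ log+=5
H0 returns 0
H1 returns 0
H2 returns (0, (5))
H3 returns [(0, (5))]
H4 returns [(0, (5))]
= [(0, (5))]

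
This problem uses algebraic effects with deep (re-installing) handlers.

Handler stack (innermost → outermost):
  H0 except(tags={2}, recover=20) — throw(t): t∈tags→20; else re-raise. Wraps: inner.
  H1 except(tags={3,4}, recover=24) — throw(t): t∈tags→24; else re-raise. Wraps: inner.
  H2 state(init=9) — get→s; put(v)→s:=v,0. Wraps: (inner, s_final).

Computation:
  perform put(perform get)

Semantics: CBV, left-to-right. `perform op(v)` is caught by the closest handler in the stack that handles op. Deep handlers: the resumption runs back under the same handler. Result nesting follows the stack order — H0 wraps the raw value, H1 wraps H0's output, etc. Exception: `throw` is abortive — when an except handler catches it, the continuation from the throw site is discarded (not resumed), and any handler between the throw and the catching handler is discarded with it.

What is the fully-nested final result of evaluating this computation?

Evaluation trace:
get @ H2 ⇒ 9
put(9) @ H2 ⇒ s:=9
H0 returns 0
H1 returns 0
H2 returns (0, 9)
= (0, 9)

Answer: (0, 9)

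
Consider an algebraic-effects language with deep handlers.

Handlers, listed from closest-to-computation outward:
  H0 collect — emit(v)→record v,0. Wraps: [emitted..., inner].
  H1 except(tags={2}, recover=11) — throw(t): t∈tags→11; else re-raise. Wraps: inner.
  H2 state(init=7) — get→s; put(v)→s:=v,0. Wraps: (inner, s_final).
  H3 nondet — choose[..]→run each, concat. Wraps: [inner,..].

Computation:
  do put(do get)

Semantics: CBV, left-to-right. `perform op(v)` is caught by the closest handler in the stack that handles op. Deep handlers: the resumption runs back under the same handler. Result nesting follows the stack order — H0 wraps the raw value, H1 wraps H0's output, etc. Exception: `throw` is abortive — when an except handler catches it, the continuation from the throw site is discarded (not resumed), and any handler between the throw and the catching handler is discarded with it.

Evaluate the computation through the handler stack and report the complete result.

Answer: [([0], 7)]

Evaluation trace:
get @ H2 ⇒ 7
put(7) @ H2 ⇒ s:=7
H0 returns [0]
H1 returns [0]
H2 returns ([0], 7)
H3 returns [([0], 7)]
= [([0], 7)]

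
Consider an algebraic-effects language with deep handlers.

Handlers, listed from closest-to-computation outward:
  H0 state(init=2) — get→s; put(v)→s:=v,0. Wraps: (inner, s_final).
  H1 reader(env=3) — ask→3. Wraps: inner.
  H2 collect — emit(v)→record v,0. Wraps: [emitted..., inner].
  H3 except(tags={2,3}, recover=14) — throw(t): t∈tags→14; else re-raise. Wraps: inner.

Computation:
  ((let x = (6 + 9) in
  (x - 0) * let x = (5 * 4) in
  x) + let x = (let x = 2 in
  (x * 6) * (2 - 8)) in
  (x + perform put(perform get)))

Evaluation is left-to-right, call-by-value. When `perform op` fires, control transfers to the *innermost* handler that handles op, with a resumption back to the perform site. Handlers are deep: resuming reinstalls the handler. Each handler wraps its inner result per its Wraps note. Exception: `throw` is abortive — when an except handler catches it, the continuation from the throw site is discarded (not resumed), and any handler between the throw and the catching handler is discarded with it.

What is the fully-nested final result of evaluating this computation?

Answer: [(228, 2)]

Evaluation trace:
get @ H0 ⇒ 2
put(2) @ H0 ⇒ s:=2
H0 returns (228, 2)
H1 returns (228, 2)
H2 returns [(228, 2)]
H3 returns [(228, 2)]
= [(228, 2)]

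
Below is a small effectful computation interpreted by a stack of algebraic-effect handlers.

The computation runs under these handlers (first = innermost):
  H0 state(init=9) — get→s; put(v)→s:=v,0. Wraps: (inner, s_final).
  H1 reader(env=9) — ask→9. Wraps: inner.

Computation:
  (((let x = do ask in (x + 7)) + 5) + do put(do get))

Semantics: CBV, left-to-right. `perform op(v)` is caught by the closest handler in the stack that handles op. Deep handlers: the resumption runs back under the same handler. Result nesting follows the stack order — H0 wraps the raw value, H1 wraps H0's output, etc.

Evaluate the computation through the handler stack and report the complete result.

Working:
ask @ H1 ⇒ 9
get @ H0 ⇒ 9
put(9) @ H0 ⇒ s:=9
H0 returns (21, 9)
H1 returns (21, 9)
= (21, 9)

Answer: (21, 9)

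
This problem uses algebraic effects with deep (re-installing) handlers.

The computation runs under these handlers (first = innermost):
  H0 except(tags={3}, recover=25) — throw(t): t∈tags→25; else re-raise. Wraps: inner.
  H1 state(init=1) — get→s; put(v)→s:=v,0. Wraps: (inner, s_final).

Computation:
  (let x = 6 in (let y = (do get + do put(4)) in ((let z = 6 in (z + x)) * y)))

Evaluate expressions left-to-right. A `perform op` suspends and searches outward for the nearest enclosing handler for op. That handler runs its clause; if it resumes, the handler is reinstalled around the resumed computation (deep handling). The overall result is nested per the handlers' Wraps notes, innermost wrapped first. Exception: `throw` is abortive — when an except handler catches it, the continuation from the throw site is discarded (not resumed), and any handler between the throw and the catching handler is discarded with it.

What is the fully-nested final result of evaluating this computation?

Answer: (12, 4)

Step-by-step:
get @ H1 ⇒ 1
put(4) @ H1 ⇒ s:=4
H0 returns 12
H1 returns (12, 4)
= (12, 4)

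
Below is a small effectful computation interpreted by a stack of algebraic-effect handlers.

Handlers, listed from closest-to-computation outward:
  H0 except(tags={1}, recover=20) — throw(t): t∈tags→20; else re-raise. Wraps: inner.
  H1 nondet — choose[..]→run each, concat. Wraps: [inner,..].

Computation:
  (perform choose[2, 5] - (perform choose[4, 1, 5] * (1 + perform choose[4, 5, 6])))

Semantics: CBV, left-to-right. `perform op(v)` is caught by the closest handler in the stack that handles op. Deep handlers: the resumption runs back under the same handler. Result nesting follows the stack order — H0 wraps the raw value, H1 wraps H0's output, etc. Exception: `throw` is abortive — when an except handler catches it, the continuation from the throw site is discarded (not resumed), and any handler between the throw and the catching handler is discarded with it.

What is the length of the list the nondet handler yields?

Evaluation trace:
choose[2, 5] @ H1
  branch[0] choose=2:
    choose[4, 1, 5] @ H1
      branch[0] choose=4:
        choose[4, 5, 6] @ H1
          branch[0] choose=4:
            H0 returns -18
            H1 returns [-18]
          branch[1] choose=5:
            H0 returns -22
            H1 returns [-22]
          branch[2] choose=6:
            H0 returns -26
            H1 returns [-26]
      branch[1] choose=1:
        choose[4, 5, 6] @ H1
          branch[0] choose=4:
            H0 returns -3
            H1 returns [-3]
          branch[1] choose=5:
            H0 returns -4
            H1 returns [-4]
          branch[2] choose=6:
            H0 returns -5
            H1 returns [-5]
      branch[2] choose=5:
        choose[4, 5, 6] @ H1
          branch[0] choose=4:
            H0 returns -23
            H1 returns [-23]
          branch[1] choose=5:
            H0 returns -28
            H1 returns [-28]
          branch[2] choose=6:
            H0 returns -33
            H1 returns [-33]
  branch[1] choose=5:
    choose[4, 1, 5] @ H1
      branch[0] choose=4:
        choose[4, 5, 6] @ H1
          branch[0] choose=4:
            H0 returns -15
            H1 returns [-15]
          branch[1] choose=5:
            H0 returns -19
            H1 returns [-19]
          branch[2] choose=6:
            H0 returns -23
            H1 returns [-23]
      branch[1] choose=1:
        choose[4, 5, 6] @ H1
          branch[0] choose=4:
            H0 returns 0
            H1 returns [0]
          branch[1] choose=5:
            H0 returns -1
            H1 returns [-1]
          branch[2] choose=6:
            H0 returns -2
            H1 returns [-2]
      branch[2] choose=5:
        choose[4, 5, 6] @ H1
          branch[0] choose=4:
            H0 returns -20
            H1 returns [-20]
          branch[1] choose=5:
            H0 returns -25
            H1 returns [-25]
          branch[2] choose=6:
            H0 returns -30
            H1 returns [-30]
= [-18, -22, -26, -3, -4, -5, -23, -28, -33, -15, -19, -23, 0, -1, -2, -20, -25, -30]

Answer: 18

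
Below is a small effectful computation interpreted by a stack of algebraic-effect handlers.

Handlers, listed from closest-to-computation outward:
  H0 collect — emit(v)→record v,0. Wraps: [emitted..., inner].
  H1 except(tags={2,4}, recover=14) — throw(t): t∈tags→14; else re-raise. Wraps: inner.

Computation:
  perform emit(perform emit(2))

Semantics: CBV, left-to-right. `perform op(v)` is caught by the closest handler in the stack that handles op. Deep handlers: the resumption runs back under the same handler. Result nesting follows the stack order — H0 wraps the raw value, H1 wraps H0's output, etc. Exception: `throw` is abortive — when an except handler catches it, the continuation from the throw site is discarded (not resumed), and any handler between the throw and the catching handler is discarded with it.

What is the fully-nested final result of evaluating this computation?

Step-by-step:
emit(2) @ H0 ⇒ out+=2
emit(0) @ H0 ⇒ out+=0
H0 returns [2, 0, 0]
H1 returns [2, 0, 0]
= [2, 0, 0]

Answer: [2, 0, 0]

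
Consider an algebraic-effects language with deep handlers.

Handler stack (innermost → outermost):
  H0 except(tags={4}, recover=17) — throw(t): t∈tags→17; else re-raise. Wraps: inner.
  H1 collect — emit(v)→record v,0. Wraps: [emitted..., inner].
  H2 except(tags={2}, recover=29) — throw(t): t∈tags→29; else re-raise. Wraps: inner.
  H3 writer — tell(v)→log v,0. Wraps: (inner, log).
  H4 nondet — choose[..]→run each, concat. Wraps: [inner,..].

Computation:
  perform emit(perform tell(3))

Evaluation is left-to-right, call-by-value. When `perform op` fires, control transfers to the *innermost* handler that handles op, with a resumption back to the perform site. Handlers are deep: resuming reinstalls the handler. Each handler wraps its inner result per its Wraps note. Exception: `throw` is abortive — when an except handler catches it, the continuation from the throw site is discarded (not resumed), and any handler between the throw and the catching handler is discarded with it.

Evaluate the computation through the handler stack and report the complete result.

Step-by-step:
tell(3) @ H3 ⇒ log+=3
emit(0) @ H1 ⇒ out+=0
H0 returns 0
H1 returns [0, 0]
H2 returns [0, 0]
H3 returns ([0, 0], (3))
H4 returns [([0, 0], (3))]
= [([0, 0], (3))]

Answer: [([0, 0], (3))]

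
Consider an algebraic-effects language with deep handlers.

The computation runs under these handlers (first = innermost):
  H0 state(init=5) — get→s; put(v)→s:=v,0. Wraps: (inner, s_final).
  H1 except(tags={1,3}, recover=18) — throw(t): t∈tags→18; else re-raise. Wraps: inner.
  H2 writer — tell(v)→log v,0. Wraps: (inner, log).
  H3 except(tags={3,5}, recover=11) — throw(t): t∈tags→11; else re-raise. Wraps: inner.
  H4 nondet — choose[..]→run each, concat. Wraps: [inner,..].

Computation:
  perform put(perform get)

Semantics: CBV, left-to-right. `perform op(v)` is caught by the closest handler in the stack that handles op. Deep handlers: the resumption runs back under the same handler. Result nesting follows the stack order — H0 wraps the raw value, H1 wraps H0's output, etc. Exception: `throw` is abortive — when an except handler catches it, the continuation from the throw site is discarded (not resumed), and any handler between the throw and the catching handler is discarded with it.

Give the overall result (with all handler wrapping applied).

Evaluation trace:
get @ H0 ⇒ 5
put(5) @ H0 ⇒ s:=5
H0 returns (0, 5)
H1 returns (0, 5)
H2 returns ((0, 5), ())
H3 returns ((0, 5), ())
H4 returns [((0, 5), ())]
= [((0, 5), ())]

Answer: [((0, 5), ())]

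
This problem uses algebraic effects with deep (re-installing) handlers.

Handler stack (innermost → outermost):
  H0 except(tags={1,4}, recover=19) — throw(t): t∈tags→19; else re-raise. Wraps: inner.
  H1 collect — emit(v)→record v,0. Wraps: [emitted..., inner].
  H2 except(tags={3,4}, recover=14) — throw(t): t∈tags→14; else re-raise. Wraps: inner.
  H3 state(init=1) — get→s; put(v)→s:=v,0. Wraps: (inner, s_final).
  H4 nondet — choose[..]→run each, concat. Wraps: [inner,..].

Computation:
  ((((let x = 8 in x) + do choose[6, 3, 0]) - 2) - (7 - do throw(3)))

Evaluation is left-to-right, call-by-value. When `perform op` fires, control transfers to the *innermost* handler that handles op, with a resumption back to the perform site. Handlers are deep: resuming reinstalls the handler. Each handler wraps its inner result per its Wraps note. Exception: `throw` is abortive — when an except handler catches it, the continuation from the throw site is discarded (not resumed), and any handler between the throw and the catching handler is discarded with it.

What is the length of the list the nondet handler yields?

Answer: 3

Step-by-step:
choose[6, 3, 0] @ H4
  branch[0] choose=6:
    throw(3) @ H0 re-raised
    throw(3) @ H2 caught ⇒ 14
    H3 returns (14, 1)
    H4 returns [(14, 1)]
  branch[1] choose=3:
    throw(3) @ H0 re-raised
    throw(3) @ H2 caught ⇒ 14
    H3 returns (14, 1)
    H4 returns [(14, 1)]
  branch[2] choose=0:
    throw(3) @ H0 re-raised
    throw(3) @ H2 caught ⇒ 14
    H3 returns (14, 1)
    H4 returns [(14, 1)]
= [(14, 1), (14, 1), (14, 1)]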